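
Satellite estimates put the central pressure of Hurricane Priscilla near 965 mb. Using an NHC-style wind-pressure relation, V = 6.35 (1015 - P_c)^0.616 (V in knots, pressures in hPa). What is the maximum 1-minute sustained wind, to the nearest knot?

ΔP = 1015 − 965 = 50 mb.
50^0.616 ≈ 11.132.
V ≈ 6.35 × 11.132 ≈ 70.7 kt.

71 kt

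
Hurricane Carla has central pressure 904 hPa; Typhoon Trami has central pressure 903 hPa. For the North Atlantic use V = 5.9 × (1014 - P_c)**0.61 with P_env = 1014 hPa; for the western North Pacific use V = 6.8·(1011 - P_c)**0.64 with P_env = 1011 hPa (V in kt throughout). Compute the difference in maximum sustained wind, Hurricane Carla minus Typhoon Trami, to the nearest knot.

Hurricane Carla: ΔP = 110; V ≈ 5.9 × 110^0.61 ≈ 103.78 kt.
Typhoon Trami: ΔP = 108; V ≈ 6.8 × 108^0.64 ≈ 136.11 kt.
Difference ≈ 103.78 − 136.11 = -32.33 → -32 kt.

-32 kt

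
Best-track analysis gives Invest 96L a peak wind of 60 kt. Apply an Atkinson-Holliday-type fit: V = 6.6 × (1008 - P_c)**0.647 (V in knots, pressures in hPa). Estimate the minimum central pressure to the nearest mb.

ΔP = (V / 6.6)^(1/0.647) = (60/6.6)^1.546.
60/6.6 = 9.091; 9.091^1.546 ≈ 30.31 mb.
P_c = 1008 − 30.31 = 977.69 ≈ 978 mb.

978 mb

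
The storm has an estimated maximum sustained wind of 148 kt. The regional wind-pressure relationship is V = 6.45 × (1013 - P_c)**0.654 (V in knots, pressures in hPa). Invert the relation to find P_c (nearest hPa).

893 hPa

ΔP = (V / 6.45)^(1/0.654) = (148/6.45)^1.529.
148/6.45 = 22.946; 22.946^1.529 ≈ 120.39 hPa.
P_c = 1013 − 120.39 = 892.61 ≈ 893 hPa.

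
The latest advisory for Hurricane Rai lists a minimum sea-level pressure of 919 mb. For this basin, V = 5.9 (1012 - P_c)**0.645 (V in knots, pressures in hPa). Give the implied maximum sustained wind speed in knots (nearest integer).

110 kt

ΔP = 1012 − 919 = 93 mb.
93^0.645 ≈ 18.607.
V ≈ 5.9 × 18.607 ≈ 109.8 kt.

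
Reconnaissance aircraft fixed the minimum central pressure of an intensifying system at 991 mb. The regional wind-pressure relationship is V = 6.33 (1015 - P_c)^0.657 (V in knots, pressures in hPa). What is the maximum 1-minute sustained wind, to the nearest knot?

ΔP = 1015 − 991 = 24 mb.
24^0.657 ≈ 8.069.
V ≈ 6.33 × 8.069 ≈ 51.1 kt.

51 kt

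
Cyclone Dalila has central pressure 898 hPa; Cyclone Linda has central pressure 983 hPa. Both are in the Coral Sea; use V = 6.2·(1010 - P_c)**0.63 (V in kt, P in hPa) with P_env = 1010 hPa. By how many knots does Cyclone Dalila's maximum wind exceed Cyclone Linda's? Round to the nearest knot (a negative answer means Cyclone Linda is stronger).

72 kt

Cyclone Dalila: ΔP = 112; V ≈ 6.2 × 112^0.63 ≈ 121.17 kt.
Cyclone Linda: ΔP = 27; V ≈ 6.2 × 27^0.63 ≈ 49.45 kt.
Difference ≈ 121.17 − 49.45 = 71.72 → 72 kt.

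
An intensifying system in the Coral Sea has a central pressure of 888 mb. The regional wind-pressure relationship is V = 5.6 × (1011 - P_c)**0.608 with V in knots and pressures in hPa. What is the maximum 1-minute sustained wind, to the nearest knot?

104 kt

ΔP = 1011 − 888 = 123 mb.
123^0.608 ≈ 18.649.
V ≈ 5.6 × 18.649 ≈ 104.4 kt.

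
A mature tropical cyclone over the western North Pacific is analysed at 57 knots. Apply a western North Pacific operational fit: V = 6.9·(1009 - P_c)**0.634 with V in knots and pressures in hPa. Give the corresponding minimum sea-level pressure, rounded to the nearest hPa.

ΔP = (V / 6.9)^(1/0.634) = (57/6.9)^1.577.
57/6.9 = 8.261; 8.261^1.577 ≈ 27.95 hPa.
P_c = 1009 − 27.95 = 981.05 ≈ 981 hPa.

981 hPa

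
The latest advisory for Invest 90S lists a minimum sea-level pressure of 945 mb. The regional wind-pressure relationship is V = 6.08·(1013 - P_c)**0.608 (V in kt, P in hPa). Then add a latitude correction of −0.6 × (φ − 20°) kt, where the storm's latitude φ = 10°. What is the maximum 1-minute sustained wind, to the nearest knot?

ΔP = 1013 − 945 = 68 mb.
68^0.608 ≈ 13.007.
V ≈ 6.08 × 13.007 ≈ 79.1 kt.
Latitude correction: −0.6 × (10 − 20) = 6 kt.
Corrected V ≈ 85.1 kt → 85 kt.

85 kt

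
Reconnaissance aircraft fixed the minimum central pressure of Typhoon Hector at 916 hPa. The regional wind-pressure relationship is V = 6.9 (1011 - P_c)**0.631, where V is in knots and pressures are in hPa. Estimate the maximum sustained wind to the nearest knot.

ΔP = 1011 − 916 = 95 hPa.
95^0.631 ≈ 17.699.
V ≈ 6.9 × 17.699 ≈ 122.1 kt.

122 kt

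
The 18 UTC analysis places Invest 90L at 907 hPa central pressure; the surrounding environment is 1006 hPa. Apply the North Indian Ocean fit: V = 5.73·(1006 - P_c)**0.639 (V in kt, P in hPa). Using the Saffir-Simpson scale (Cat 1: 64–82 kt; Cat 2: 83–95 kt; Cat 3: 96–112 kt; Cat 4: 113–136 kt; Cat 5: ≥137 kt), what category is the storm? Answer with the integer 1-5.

ΔP = 1006 − 907 = 99 hPa.
V ≈ 5.73 × 99^0.639 = 5.73 × 18.85 ≈ 108 kt.
108 kt falls in the Category 3 band.

3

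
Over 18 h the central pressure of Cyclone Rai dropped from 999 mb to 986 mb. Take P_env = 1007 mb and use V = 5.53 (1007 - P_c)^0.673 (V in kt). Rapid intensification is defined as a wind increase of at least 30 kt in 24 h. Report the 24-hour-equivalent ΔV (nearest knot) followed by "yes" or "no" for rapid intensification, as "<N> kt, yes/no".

27 kt, no

V₁: ΔP = 8, V ≈ 5.53 × 8^0.673 ≈ 22.41 kt.
V₂: ΔP = 21, V ≈ 5.53 × 21^0.673 ≈ 42.91 kt.
ΔV over 18 h = 20.50 kt → 24 h equivalent = 20.50 × 24/18 ≈ 27.33 kt.
27 kt < 30 kt ⇒ not rapid intensification.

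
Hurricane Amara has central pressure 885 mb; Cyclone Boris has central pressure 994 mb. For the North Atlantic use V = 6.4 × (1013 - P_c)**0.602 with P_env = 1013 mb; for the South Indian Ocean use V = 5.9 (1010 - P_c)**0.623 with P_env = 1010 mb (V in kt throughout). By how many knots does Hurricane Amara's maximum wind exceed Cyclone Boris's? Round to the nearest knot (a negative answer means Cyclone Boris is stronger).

Hurricane Amara: ΔP = 128; V ≈ 6.4 × 128^0.602 ≈ 118.77 kt.
Cyclone Boris: ΔP = 16; V ≈ 5.9 × 16^0.623 ≈ 33.19 kt.
Difference ≈ 118.77 − 33.19 = 85.58 → 86 kt.

86 kt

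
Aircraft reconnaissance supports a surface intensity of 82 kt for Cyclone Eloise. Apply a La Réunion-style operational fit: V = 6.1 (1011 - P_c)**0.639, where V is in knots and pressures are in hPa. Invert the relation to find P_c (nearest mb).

953 mb

ΔP = (V / 6.1)^(1/0.639) = (82/6.1)^1.565.
82/6.1 = 13.443; 13.443^1.565 ≈ 58.35 mb.
P_c = 1011 − 58.35 = 952.65 ≈ 953 mb.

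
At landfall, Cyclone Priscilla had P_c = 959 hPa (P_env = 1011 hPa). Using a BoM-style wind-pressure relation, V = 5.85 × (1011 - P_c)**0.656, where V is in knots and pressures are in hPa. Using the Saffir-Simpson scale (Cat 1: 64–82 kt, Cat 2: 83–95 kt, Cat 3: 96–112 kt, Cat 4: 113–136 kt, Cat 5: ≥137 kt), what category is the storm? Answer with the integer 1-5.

ΔP = 1011 − 959 = 52 hPa.
V ≈ 5.85 × 52^0.656 = 5.85 × 13.36 ≈ 78 kt.
78 kt falls in the Category 1 band.

1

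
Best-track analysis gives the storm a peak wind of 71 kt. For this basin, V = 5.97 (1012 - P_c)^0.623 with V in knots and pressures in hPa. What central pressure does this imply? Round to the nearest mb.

959 mb

ΔP = (V / 5.97)^(1/0.623) = (71/5.97)^1.605.
71/5.97 = 11.893; 11.893^1.605 ≈ 53.21 mb.
P_c = 1012 − 53.21 = 958.79 ≈ 959 mb.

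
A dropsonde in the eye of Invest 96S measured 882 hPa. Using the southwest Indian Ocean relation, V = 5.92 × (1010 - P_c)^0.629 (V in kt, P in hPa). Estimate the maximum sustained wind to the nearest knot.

125 kt

ΔP = 1010 − 882 = 128 hPa.
128^0.629 ≈ 21.156.
V ≈ 5.92 × 21.156 ≈ 125.2 kt.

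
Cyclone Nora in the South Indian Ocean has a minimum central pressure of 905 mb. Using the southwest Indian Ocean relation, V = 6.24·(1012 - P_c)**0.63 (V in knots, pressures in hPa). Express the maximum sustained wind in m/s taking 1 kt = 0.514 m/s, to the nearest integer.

ΔP = 1012 − 905 = 107 mb.
V ≈ 6.24 × 107^0.63 = 6.24 × 18.989 ≈ 118.494 kt.
118.494 × 0.514 ≈ 60.91 m/s → 61 m/s.

61 m/s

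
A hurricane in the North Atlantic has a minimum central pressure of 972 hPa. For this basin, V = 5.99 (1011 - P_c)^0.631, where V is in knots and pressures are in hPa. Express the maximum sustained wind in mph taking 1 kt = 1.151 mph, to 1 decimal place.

69.6 mph

ΔP = 1011 − 972 = 39 hPa.
V ≈ 5.99 × 39^0.631 = 5.99 × 10.092 ≈ 60.449 kt.
60.449 × 1.151 ≈ 69.58 mph → 69.6 mph.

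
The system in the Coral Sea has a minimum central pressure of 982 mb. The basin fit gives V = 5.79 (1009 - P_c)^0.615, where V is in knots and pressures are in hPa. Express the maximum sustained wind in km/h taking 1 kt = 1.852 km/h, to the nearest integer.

81 km/h

ΔP = 1009 − 982 = 27 mb.
V ≈ 5.79 × 27^0.615 = 5.79 × 7.591 ≈ 43.951 kt.
43.951 × 1.852 ≈ 81.40 km/h → 81 km/h.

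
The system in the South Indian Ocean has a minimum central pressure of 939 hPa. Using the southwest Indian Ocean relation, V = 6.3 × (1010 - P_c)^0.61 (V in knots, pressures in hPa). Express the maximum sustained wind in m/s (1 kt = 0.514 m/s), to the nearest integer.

44 m/s

ΔP = 1010 − 939 = 71 hPa.
V ≈ 6.3 × 71^0.61 = 6.3 × 13.467 ≈ 84.841 kt.
84.841 × 0.514 ≈ 43.61 m/s → 44 m/s.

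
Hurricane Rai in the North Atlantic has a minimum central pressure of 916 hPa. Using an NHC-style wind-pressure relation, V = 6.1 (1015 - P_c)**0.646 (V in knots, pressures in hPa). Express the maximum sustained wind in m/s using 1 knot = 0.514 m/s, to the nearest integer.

ΔP = 1015 − 916 = 99 hPa.
V ≈ 6.1 × 99^0.646 = 6.1 × 19.462 ≈ 118.716 kt.
118.716 × 0.514 ≈ 61.02 m/s → 61 m/s.

61 m/s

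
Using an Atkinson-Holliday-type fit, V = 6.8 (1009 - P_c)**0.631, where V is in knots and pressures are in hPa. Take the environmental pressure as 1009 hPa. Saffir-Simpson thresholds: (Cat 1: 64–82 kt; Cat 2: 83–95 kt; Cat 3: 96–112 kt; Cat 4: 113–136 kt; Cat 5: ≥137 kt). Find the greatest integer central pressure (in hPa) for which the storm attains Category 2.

Category 2 begins at V = 83 kt.
Required ΔP = (83/6.8)^(1/0.631) = 12.206^1.585 ≈ 52.72 hPa.
P_c ≤ 1009 − 52.72 = 956.28, so the highest integer P_c is 956 hPa.

956 hPa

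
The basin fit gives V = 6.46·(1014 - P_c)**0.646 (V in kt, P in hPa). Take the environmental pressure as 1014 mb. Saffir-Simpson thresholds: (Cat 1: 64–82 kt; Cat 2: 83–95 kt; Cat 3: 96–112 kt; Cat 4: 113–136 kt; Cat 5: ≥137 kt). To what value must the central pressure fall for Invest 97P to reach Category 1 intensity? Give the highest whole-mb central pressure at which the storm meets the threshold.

979 mb

Category 1 begins at V = 64 kt.
Required ΔP = (64/6.46)^(1/0.646) = 9.907^1.548 ≈ 34.81 mb.
P_c ≤ 1014 − 34.81 = 979.19, so the highest integer P_c is 979 mb.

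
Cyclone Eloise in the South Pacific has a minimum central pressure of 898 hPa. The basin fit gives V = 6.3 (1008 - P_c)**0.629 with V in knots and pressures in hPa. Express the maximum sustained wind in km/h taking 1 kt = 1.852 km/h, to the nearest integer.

224 km/h

ΔP = 1008 − 898 = 110 hPa.
V ≈ 6.3 × 110^0.629 = 6.3 × 19.233 ≈ 121.165 kt.
121.165 × 1.852 ≈ 224.40 km/h → 224 km/h.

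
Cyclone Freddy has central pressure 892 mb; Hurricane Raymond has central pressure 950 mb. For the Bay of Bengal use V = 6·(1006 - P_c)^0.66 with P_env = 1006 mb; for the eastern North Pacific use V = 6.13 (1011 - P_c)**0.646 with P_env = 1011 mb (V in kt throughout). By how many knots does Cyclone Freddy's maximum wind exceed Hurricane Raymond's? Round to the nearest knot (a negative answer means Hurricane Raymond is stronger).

49 kt

Cyclone Freddy: ΔP = 114; V ≈ 6 × 114^0.66 ≈ 136.68 kt.
Hurricane Raymond: ΔP = 61; V ≈ 6.13 × 61^0.646 ≈ 87.25 kt.
Difference ≈ 136.68 − 87.25 = 49.43 → 49 kt.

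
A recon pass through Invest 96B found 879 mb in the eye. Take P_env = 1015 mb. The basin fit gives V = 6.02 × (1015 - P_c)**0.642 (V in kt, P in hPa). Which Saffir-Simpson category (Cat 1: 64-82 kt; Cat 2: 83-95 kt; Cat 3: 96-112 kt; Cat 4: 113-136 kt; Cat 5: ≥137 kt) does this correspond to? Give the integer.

5

ΔP = 1015 − 879 = 136 mb.
V ≈ 6.02 × 136^0.642 = 6.02 × 23.43 ≈ 141 kt.
141 kt falls in the Category 5 band.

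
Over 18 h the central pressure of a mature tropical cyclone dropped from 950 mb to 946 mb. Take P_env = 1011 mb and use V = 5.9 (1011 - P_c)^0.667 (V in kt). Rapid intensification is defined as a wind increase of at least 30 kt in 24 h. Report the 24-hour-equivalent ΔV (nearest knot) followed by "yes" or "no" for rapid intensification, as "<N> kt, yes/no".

5 kt, no

V₁: ΔP = 61, V ≈ 5.9 × 61^0.667 ≈ 91.55 kt.
V₂: ΔP = 65, V ≈ 5.9 × 65^0.667 ≈ 95.51 kt.
ΔV over 18 h = 3.96 kt → 24 h equivalent = 3.96 × 24/18 ≈ 5.28 kt.
5 kt < 30 kt ⇒ not rapid intensification.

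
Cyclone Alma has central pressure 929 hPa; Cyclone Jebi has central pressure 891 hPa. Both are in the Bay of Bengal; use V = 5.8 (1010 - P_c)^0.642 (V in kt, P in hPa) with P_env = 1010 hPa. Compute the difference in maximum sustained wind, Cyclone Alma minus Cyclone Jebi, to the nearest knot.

Cyclone Alma: ΔP = 81; V ≈ 5.8 × 81^0.642 ≈ 97.43 kt.
Cyclone Jebi: ΔP = 119; V ≈ 5.8 × 119^0.642 ≈ 124.72 kt.
Difference ≈ 97.43 − 124.72 = -27.29 → -27 kt.

-27 kt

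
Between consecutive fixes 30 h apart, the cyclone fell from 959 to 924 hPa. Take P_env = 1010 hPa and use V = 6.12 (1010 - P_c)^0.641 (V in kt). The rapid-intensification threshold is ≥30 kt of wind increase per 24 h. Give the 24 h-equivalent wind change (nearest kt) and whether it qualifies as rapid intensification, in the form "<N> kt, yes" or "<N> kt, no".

24 kt, no

V₁: ΔP = 51, V ≈ 6.12 × 51^0.641 ≈ 76.09 kt.
V₂: ΔP = 86, V ≈ 6.12 × 86^0.641 ≈ 106.36 kt.
ΔV over 30 h = 30.27 kt → 24 h equivalent = 30.27 × 24/30 ≈ 24.22 kt.
24 kt < 30 kt ⇒ not rapid intensification.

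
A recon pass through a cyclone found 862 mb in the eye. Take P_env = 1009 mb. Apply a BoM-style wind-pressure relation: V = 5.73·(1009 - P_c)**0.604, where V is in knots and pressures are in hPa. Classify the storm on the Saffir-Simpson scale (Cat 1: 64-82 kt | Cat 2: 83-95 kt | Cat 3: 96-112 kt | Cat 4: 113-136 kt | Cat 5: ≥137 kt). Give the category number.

ΔP = 1009 − 862 = 147 mb.
V ≈ 5.73 × 147^0.604 = 5.73 × 20.37 ≈ 117 kt.
117 kt falls in the Category 4 band.

4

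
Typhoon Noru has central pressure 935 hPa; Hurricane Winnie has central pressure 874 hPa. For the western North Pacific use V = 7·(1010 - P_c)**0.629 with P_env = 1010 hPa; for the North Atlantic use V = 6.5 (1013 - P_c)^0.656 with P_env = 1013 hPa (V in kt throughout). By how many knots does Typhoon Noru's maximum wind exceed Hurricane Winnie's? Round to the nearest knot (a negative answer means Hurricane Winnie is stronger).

-60 kt

Typhoon Noru: ΔP = 75; V ≈ 7 × 75^0.629 ≈ 105.81 kt.
Hurricane Winnie: ΔP = 139; V ≈ 6.5 × 139^0.656 ≈ 165.47 kt.
Difference ≈ 105.81 − 165.47 = -59.66 → -60 kt.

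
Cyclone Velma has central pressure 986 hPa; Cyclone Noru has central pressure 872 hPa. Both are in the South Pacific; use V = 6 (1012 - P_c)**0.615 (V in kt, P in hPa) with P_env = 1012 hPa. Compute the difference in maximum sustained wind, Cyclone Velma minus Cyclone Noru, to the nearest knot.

-81 kt

Cyclone Velma: ΔP = 26; V ≈ 6 × 26^0.615 ≈ 44.50 kt.
Cyclone Noru: ΔP = 140; V ≈ 6 × 140^0.615 ≈ 125.32 kt.
Difference ≈ 44.50 − 125.32 = -80.82 → -81 kt.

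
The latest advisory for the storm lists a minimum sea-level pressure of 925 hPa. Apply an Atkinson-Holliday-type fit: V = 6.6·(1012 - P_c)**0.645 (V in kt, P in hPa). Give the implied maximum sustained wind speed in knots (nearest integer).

118 kt

ΔP = 1012 − 925 = 87 hPa.
87^0.645 ≈ 17.823.
V ≈ 6.6 × 17.823 ≈ 117.6 kt.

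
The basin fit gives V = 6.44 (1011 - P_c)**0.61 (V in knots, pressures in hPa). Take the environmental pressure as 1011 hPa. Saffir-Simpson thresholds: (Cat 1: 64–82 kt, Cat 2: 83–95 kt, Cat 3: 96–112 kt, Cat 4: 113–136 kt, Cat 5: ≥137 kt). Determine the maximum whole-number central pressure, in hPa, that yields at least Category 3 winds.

927 hPa

Category 3 begins at V = 96 kt.
Required ΔP = (96/6.44)^(1/0.61) = 14.907^1.639 ≈ 83.87 hPa.
P_c ≤ 1011 − 83.87 = 927.13, so the highest integer P_c is 927 hPa.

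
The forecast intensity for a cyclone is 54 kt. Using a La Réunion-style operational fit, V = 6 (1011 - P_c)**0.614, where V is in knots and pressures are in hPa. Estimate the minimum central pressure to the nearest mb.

ΔP = (V / 6)^(1/0.614) = (54/6)^1.629.
54/6 = 9.000; 9.000^1.629 ≈ 35.82 mb.
P_c = 1011 − 35.82 = 975.18 ≈ 975 mb.

975 mb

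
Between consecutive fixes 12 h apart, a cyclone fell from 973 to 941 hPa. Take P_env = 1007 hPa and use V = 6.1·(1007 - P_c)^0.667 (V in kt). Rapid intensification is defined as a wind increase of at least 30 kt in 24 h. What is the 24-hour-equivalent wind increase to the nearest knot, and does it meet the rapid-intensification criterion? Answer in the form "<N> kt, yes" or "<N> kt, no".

71 kt, yes

V₁: ΔP = 34, V ≈ 6.1 × 34^0.667 ≈ 64.10 kt.
V₂: ΔP = 66, V ≈ 6.1 × 66^0.667 ≈ 99.76 kt.
ΔV over 12 h = 35.66 kt → 24 h equivalent = 35.66 × 24/12 ≈ 71.32 kt.
71 kt ≥ 30 kt ⇒ rapid intensification.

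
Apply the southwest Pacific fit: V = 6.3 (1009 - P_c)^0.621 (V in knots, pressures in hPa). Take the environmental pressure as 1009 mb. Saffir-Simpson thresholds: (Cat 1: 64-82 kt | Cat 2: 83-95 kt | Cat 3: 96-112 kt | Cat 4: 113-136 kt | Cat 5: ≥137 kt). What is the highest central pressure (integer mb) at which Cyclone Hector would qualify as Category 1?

Category 1 begins at V = 64 kt.
Required ΔP = (64/6.3)^(1/0.621) = 10.159^1.610 ≈ 41.81 mb.
P_c ≤ 1009 − 41.81 = 967.19, so the highest integer P_c is 967 mb.

967 mb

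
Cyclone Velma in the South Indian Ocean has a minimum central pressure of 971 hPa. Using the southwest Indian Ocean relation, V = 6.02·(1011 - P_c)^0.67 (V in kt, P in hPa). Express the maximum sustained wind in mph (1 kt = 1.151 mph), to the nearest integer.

ΔP = 1011 − 971 = 40 hPa.
V ≈ 6.02 × 40^0.67 = 6.02 × 11.841 ≈ 71.281 kt.
71.281 × 1.151 ≈ 82.04 mph → 82 mph.

82 mph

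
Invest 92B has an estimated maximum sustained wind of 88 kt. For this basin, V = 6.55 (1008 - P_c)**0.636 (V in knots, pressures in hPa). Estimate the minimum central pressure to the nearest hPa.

949 hPa

ΔP = (V / 6.55)^(1/0.636) = (88/6.55)^1.572.
88/6.55 = 13.435; 13.435^1.572 ≈ 59.42 hPa.
P_c = 1008 − 59.42 = 948.58 ≈ 949 hPa.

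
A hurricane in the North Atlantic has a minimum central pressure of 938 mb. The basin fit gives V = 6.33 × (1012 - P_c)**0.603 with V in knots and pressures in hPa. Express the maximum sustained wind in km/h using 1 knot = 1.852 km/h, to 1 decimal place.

157.1 km/h

ΔP = 1012 − 938 = 74 mb.
V ≈ 6.33 × 74^0.603 = 6.33 × 13.401 ≈ 84.830 kt.
84.830 × 1.852 ≈ 157.11 km/h → 157.1 km/h.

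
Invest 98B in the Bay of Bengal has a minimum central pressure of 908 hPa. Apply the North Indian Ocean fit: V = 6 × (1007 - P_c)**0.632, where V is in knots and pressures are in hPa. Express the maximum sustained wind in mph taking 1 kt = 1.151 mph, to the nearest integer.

126 mph

ΔP = 1007 − 908 = 99 hPa.
V ≈ 6 × 99^0.632 = 6 × 18.249 ≈ 109.495 kt.
109.495 × 1.151 ≈ 126.03 mph → 126 mph.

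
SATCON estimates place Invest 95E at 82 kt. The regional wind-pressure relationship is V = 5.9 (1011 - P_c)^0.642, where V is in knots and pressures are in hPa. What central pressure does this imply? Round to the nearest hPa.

ΔP = (V / 5.9)^(1/0.642) = (82/5.9)^1.558.
82/5.9 = 13.898; 13.898^1.558 ≈ 60.30 hPa.
P_c = 1011 − 60.30 = 950.70 ≈ 951 hPa.

951 hPa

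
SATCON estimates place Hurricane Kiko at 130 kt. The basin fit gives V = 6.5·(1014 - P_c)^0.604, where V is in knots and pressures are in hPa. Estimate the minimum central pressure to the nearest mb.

871 mb

ΔP = (V / 6.5)^(1/0.604) = (130/6.5)^1.656.
130/6.5 = 20.000; 20.000^1.656 ≈ 142.57 mb.
P_c = 1014 − 142.57 = 871.43 ≈ 871 mb.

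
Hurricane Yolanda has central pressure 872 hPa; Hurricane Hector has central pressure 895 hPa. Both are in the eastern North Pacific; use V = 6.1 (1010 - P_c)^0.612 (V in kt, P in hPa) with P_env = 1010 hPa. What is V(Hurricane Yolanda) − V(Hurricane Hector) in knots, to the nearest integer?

Hurricane Yolanda: ΔP = 138; V ≈ 6.1 × 138^0.612 ≈ 124.43 kt.
Hurricane Hector: ΔP = 115; V ≈ 6.1 × 115^0.612 ≈ 111.30 kt.
Difference ≈ 124.43 − 111.30 = 13.13 → 13 kt.

13 kt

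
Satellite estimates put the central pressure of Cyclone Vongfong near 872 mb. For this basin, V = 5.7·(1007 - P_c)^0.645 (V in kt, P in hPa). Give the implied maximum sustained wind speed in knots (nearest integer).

ΔP = 1007 − 872 = 135 mb.
135^0.645 ≈ 23.663.
V ≈ 5.7 × 23.663 ≈ 134.9 kt.

135 kt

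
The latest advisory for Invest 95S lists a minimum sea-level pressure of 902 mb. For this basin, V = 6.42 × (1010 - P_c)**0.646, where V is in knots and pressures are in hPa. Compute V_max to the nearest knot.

132 kt

ΔP = 1010 − 902 = 108 mb.
108^0.646 ≈ 20.587.
V ≈ 6.42 × 20.587 ≈ 132.2 kt.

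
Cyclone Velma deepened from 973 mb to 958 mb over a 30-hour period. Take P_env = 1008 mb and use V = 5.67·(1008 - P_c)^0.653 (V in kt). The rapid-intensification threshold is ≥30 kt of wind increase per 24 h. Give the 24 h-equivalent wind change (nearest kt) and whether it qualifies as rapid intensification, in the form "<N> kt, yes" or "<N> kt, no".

12 kt, no

V₁: ΔP = 35, V ≈ 5.67 × 35^0.653 ≈ 57.79 kt.
V₂: ΔP = 50, V ≈ 5.67 × 50^0.653 ≈ 72.95 kt.
ΔV over 30 h = 15.16 kt → 24 h equivalent = 15.16 × 24/30 ≈ 12.13 kt.
12 kt < 30 kt ⇒ not rapid intensification.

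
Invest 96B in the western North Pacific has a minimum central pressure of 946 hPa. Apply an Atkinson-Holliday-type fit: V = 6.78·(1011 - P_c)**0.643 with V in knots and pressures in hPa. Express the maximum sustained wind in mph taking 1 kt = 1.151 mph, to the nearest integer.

114 mph

ΔP = 1011 − 946 = 65 hPa.
V ≈ 6.78 × 65^0.643 = 6.78 × 14.645 ≈ 99.296 kt.
99.296 × 1.151 ≈ 114.29 mph → 114 mph.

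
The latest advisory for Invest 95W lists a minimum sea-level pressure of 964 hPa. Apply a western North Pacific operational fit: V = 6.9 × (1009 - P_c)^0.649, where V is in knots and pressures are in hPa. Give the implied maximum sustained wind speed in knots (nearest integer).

82 kt

ΔP = 1009 − 964 = 45 hPa.
45^0.649 ≈ 11.829.
V ≈ 6.9 × 11.829 ≈ 81.6 kt.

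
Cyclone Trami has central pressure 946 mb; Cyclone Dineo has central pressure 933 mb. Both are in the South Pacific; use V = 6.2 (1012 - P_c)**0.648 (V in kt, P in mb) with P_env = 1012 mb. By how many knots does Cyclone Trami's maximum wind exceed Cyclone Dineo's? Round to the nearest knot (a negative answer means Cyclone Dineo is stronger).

Cyclone Trami: ΔP = 66; V ≈ 6.2 × 66^0.648 ≈ 93.64 kt.
Cyclone Dineo: ΔP = 79; V ≈ 6.2 × 79^0.648 ≈ 105.21 kt.
Difference ≈ 93.64 − 105.21 = -11.57 → -12 kt.

-12 kt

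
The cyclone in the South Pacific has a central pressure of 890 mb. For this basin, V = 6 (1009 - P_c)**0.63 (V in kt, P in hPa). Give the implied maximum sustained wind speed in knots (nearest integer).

ΔP = 1009 − 890 = 119 mb.
119^0.63 ≈ 20.305.
V ≈ 6 × 20.305 ≈ 121.8 kt.

122 kt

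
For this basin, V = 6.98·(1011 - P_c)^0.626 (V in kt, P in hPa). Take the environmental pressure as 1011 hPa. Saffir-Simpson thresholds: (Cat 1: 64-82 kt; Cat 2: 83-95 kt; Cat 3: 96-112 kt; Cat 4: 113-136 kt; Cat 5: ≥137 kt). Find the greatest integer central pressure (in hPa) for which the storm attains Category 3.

945 hPa

Category 3 begins at V = 96 kt.
Required ΔP = (96/6.98)^(1/0.626) = 13.754^1.597 ≈ 65.85 hPa.
P_c ≤ 1011 − 65.85 = 945.15, so the highest integer P_c is 945 hPa.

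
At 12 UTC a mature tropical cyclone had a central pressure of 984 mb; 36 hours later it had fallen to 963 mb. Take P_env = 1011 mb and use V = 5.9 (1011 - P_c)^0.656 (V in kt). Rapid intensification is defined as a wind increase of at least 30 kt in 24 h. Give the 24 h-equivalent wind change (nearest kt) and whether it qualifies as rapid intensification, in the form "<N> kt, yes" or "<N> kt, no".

V₁: ΔP = 27, V ≈ 5.9 × 27^0.656 ≈ 51.27 kt.
V₂: ΔP = 48, V ≈ 5.9 × 48^0.656 ≈ 74.77 kt.
ΔV over 36 h = 23.50 kt → 24 h equivalent = 23.50 × 24/36 ≈ 15.67 kt.
16 kt < 30 kt ⇒ not rapid intensification.

16 kt, no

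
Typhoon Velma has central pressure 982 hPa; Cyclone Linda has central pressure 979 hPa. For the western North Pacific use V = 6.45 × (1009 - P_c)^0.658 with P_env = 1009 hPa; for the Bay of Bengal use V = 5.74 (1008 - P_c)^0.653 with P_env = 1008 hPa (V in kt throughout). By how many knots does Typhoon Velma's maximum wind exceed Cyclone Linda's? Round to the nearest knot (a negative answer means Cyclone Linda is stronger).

5 kt

Typhoon Velma: ΔP = 27; V ≈ 6.45 × 27^0.658 ≈ 56.42 kt.
Cyclone Linda: ΔP = 29; V ≈ 5.74 × 29^0.653 ≈ 51.74 kt.
Difference ≈ 56.42 − 51.74 = 4.68 → 5 kt.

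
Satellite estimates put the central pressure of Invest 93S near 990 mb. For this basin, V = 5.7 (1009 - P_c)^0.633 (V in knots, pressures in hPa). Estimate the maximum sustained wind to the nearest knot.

ΔP = 1009 − 990 = 19 mb.
19^0.633 ≈ 6.448.
V ≈ 5.7 × 6.448 ≈ 36.8 kt.

37 kt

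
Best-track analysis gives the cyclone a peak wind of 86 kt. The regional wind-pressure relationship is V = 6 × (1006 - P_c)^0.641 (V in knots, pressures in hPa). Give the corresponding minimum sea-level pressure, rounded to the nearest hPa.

942 hPa

ΔP = (V / 6)^(1/0.641) = (86/6)^1.560.
86/6 = 14.333; 14.333^1.560 ≈ 63.68 hPa.
P_c = 1006 − 63.68 = 942.32 ≈ 942 hPa.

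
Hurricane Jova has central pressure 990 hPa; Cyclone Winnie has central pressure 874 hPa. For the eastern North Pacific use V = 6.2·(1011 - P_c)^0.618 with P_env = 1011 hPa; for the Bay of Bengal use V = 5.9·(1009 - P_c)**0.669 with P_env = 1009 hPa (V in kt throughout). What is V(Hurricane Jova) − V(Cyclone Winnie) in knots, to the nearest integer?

Hurricane Jova: ΔP = 21; V ≈ 6.2 × 21^0.618 ≈ 40.69 kt.
Cyclone Winnie: ΔP = 135; V ≈ 5.9 × 135^0.669 ≈ 157.05 kt.
Difference ≈ 40.69 − 157.05 = -116.36 → -116 kt.

-116 kt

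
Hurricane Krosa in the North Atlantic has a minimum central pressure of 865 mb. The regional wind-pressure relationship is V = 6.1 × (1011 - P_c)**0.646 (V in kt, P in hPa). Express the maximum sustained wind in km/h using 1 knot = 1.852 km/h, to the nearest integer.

ΔP = 1011 − 865 = 146 mb.
V ≈ 6.1 × 146^0.646 = 6.1 × 25.013 ≈ 152.581 kt.
152.581 × 1.852 ≈ 282.58 km/h → 283 km/h.

283 km/h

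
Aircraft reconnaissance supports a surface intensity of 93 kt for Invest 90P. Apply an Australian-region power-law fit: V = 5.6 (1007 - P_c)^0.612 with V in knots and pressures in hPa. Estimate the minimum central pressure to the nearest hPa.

908 hPa

ΔP = (V / 5.6)^(1/0.612) = (93/5.6)^1.634.
93/5.6 = 16.607; 16.607^1.634 ≈ 98.62 hPa.
P_c = 1007 − 98.62 = 908.38 ≈ 908 hPa.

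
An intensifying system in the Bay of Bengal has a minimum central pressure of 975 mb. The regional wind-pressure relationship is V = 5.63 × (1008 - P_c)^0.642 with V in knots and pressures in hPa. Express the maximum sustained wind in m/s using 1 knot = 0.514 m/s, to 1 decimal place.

27.3 m/s

ΔP = 1008 − 975 = 33 mb.
V ≈ 5.63 × 33^0.642 = 5.63 × 9.438 ≈ 53.137 kt.
53.137 × 0.514 ≈ 27.31 m/s → 27.3 m/s.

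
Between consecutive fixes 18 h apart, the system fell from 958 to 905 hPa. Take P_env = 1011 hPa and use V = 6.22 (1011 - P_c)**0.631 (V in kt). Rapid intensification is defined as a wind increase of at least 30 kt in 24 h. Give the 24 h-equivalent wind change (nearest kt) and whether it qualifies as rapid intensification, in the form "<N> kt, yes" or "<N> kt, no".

56 kt, yes

V₁: ΔP = 53, V ≈ 6.22 × 53^0.631 ≈ 76.17 kt.
V₂: ΔP = 106, V ≈ 6.22 × 106^0.631 ≈ 117.97 kt.
ΔV over 18 h = 41.80 kt → 24 h equivalent = 41.80 × 24/18 ≈ 55.73 kt.
56 kt ≥ 30 kt ⇒ rapid intensification.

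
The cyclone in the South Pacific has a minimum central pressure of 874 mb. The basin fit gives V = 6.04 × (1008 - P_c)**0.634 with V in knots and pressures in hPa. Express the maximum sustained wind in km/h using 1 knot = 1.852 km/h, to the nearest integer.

ΔP = 1008 − 874 = 134 mb.
V ≈ 6.04 × 134^0.634 = 6.04 × 22.314 ≈ 134.779 kt.
134.779 × 1.852 ≈ 249.61 km/h → 250 km/h.

250 km/h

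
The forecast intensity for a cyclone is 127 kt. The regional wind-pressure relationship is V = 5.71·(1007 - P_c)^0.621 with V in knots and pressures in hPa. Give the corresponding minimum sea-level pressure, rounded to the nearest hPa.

859 hPa

ΔP = (V / 5.71)^(1/0.621) = (127/5.71)^1.610.
127/5.71 = 22.242; 22.242^1.610 ≈ 147.69 hPa.
P_c = 1007 − 147.69 = 859.31 ≈ 859 hPa.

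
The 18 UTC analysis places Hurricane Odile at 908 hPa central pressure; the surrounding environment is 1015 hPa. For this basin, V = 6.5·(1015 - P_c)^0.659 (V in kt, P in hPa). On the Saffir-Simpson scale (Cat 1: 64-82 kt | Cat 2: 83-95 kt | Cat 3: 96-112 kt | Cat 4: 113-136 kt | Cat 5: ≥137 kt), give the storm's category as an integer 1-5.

ΔP = 1015 − 908 = 107 hPa.
V ≈ 6.5 × 107^0.659 = 6.5 × 21.75 ≈ 141 kt.
141 kt falls in the Category 5 band.

5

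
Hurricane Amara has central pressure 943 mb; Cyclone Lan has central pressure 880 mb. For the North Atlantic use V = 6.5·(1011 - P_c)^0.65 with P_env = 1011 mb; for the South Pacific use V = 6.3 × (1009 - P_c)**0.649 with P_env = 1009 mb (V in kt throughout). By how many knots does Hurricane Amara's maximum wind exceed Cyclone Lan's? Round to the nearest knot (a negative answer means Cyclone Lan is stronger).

-47 kt

Hurricane Amara: ΔP = 68; V ≈ 6.5 × 68^0.65 ≈ 100.94 kt.
Cyclone Lan: ΔP = 129; V ≈ 6.3 × 129^0.649 ≈ 147.61 kt.
Difference ≈ 100.94 − 147.61 = -46.67 → -47 kt.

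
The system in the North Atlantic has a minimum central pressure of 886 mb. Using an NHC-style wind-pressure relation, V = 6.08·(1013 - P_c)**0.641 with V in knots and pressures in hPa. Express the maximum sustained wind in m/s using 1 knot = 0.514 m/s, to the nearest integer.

70 m/s

ΔP = 1013 − 886 = 127 mb.
V ≈ 6.08 × 127^0.641 = 6.08 × 22.312 ≈ 135.657 kt.
135.657 × 0.514 ≈ 69.73 m/s → 70 m/s.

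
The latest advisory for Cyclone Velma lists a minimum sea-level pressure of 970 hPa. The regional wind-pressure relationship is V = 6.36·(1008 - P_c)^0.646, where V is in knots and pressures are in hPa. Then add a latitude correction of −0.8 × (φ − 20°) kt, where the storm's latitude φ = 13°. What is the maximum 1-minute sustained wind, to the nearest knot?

72 kt

ΔP = 1008 − 970 = 38 hPa.
38^0.646 ≈ 10.484.
V ≈ 6.36 × 10.484 ≈ 66.7 kt.
Latitude correction: −0.8 × (13 − 20) = 5.6 kt.
Corrected V ≈ 72.3 kt → 72 kt.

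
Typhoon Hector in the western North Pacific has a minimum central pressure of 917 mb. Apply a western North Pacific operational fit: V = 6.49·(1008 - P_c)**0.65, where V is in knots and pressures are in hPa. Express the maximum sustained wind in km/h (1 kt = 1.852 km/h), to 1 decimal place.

ΔP = 1008 − 917 = 91 mb.
V ≈ 6.49 × 91^0.65 = 6.49 × 18.766 ≈ 121.793 kt.
121.793 × 1.852 ≈ 225.56 km/h → 225.6 km/h.

225.6 km/h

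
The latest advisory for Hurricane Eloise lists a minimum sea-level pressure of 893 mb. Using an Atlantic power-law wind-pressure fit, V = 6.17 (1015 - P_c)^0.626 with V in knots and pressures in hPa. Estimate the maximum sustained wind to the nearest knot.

ΔP = 1015 − 893 = 122 mb.
122^0.626 ≈ 20.233.
V ≈ 6.17 × 20.233 ≈ 124.8 kt.

125 kt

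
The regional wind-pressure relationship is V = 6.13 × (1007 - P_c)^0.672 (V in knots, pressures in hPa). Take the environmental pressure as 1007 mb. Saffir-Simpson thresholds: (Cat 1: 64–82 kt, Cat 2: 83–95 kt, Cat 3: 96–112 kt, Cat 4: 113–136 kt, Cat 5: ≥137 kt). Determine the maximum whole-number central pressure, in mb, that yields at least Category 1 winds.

Category 1 begins at V = 64 kt.
Required ΔP = (64/6.13)^(1/0.672) = 10.440^1.488 ≈ 32.81 mb.
P_c ≤ 1007 − 32.81 = 974.19, so the highest integer P_c is 974 mb.

974 mb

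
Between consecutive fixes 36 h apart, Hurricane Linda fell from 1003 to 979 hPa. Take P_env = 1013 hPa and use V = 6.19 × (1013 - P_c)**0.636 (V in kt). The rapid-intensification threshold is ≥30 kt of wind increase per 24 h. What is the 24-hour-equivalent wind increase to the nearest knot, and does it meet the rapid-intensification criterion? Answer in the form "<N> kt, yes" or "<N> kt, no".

V₁: ΔP = 10, V ≈ 6.19 × 10^0.636 ≈ 26.77 kt.
V₂: ΔP = 34, V ≈ 6.19 × 34^0.636 ≈ 58.31 kt.
ΔV over 36 h = 31.54 kt → 24 h equivalent = 31.54 × 24/36 ≈ 21.03 kt.
21 kt < 30 kt ⇒ not rapid intensification.

21 kt, no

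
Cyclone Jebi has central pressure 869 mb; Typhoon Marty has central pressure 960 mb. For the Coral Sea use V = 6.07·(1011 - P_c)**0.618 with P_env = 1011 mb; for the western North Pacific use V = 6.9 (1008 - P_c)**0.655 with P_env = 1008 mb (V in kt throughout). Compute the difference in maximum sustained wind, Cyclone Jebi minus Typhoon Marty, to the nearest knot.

43 kt

Cyclone Jebi: ΔP = 142; V ≈ 6.07 × 142^0.618 ≈ 129.81 kt.
Typhoon Marty: ΔP = 48; V ≈ 6.9 × 48^0.655 ≈ 87.11 kt.
Difference ≈ 129.81 − 87.11 = 42.70 → 43 kt.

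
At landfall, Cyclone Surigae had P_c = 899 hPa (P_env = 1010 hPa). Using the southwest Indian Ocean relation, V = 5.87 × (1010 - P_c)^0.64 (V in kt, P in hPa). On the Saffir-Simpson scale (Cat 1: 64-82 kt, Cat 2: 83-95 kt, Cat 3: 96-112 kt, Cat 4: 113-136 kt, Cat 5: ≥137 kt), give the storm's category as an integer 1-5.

ΔP = 1010 − 899 = 111 hPa.
V ≈ 5.87 × 111^0.64 = 5.87 × 20.37 ≈ 120 kt.
120 kt falls in the Category 4 band.

4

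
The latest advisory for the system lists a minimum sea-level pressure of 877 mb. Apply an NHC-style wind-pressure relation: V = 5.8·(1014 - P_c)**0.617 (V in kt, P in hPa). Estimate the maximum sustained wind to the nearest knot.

ΔP = 1014 − 877 = 137 mb.
137^0.617 ≈ 20.814.
V ≈ 5.8 × 20.814 ≈ 120.7 kt.

121 kt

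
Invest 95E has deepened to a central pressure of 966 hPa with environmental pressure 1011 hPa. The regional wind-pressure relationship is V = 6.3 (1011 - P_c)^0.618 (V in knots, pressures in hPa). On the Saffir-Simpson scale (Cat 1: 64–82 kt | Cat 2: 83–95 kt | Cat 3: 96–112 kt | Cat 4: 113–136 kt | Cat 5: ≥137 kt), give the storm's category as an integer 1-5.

1

ΔP = 1011 − 966 = 45 hPa.
V ≈ 6.3 × 45^0.618 = 6.3 × 10.51 ≈ 66 kt.
66 kt falls in the Category 1 band.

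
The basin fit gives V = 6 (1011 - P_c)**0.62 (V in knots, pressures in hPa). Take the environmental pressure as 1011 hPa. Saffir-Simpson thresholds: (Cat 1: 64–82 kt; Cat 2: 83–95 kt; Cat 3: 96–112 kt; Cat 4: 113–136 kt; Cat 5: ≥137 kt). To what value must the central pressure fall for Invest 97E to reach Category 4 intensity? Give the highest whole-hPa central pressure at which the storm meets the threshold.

Category 4 begins at V = 113 kt.
Required ΔP = (113/6)^(1/0.62) = 18.833^1.613 ≈ 113.85 hPa.
P_c ≤ 1011 − 113.85 = 897.15, so the highest integer P_c is 897 hPa.

897 hPa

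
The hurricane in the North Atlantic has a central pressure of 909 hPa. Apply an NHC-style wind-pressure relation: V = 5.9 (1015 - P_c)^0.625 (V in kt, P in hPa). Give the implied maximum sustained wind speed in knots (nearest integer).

ΔP = 1015 − 909 = 106 hPa.
106^0.625 ≈ 18.442.
V ≈ 5.9 × 18.442 ≈ 108.8 kt.

109 kt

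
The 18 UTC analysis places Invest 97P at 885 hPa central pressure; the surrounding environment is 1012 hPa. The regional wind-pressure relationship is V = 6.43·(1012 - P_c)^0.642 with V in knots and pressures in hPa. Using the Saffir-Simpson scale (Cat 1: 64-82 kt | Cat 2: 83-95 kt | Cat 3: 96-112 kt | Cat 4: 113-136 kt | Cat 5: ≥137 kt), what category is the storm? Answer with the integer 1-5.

5

ΔP = 1012 − 885 = 127 hPa.
V ≈ 6.43 × 127^0.642 = 6.43 × 22.42 ≈ 144 kt.
144 kt falls in the Category 5 band.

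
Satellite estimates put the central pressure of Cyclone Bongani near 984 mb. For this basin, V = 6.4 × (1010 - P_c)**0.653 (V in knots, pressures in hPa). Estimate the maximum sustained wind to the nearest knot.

ΔP = 1010 − 984 = 26 mb.
26^0.653 ≈ 8.394.
V ≈ 6.4 × 8.394 ≈ 53.7 kt.

54 kt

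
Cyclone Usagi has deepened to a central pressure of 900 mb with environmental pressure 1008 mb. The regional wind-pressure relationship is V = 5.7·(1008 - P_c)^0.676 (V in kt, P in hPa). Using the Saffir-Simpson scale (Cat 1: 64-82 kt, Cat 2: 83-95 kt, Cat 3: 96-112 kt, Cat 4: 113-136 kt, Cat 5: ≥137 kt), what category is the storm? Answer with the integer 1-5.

ΔP = 1008 − 900 = 108 mb.
V ≈ 5.7 × 108^0.676 = 5.7 × 23.69 ≈ 135 kt.
135 kt falls in the Category 4 band.

4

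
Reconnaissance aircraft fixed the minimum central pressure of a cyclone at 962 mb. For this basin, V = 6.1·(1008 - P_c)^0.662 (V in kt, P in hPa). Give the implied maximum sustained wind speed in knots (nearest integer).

77 kt

ΔP = 1008 − 962 = 46 mb.
46^0.662 ≈ 12.611.
V ≈ 6.1 × 12.611 ≈ 76.9 kt.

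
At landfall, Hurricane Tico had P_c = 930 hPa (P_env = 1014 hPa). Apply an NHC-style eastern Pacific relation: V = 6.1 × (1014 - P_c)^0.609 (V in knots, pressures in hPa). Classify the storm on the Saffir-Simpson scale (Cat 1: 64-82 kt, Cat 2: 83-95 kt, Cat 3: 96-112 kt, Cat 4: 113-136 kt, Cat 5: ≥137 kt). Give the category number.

2

ΔP = 1014 − 930 = 84 hPa.
V ≈ 6.1 × 84^0.609 = 6.1 × 14.86 ≈ 91 kt.
91 kt falls in the Category 2 band.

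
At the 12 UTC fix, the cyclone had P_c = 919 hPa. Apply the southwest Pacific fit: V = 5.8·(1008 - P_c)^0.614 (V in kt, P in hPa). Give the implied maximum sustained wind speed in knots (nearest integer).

91 kt

ΔP = 1008 − 919 = 89 hPa.
89^0.614 ≈ 15.737.
V ≈ 5.8 × 15.737 ≈ 91.3 kt.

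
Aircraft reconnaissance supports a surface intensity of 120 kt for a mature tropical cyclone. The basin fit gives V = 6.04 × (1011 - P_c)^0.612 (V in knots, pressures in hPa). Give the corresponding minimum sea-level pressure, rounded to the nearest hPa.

879 hPa

ΔP = (V / 6.04)^(1/0.612) = (120/6.04)^1.634.
120/6.04 = 19.868; 19.868^1.634 ≈ 132.18 hPa.
P_c = 1011 − 132.18 = 878.82 ≈ 879 hPa.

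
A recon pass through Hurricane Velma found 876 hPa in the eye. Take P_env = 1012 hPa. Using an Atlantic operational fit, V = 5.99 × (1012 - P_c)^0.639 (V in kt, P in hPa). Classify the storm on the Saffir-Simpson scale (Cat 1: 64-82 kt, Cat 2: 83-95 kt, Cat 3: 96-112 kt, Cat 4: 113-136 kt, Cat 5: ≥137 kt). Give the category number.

ΔP = 1012 − 876 = 136 hPa.
V ≈ 5.99 × 136^0.639 = 5.99 × 23.09 ≈ 138 kt.
138 kt falls in the Category 5 band.

5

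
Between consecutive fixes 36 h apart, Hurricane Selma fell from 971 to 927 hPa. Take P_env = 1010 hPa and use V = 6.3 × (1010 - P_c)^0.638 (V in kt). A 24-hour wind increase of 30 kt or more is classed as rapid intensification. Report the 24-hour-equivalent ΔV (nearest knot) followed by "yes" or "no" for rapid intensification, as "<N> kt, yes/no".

V₁: ΔP = 39, V ≈ 6.3 × 39^0.638 ≈ 65.23 kt.
V₂: ΔP = 83, V ≈ 6.3 × 83^0.638 ≈ 105.61 kt.
ΔV over 36 h = 40.38 kt → 24 h equivalent = 40.38 × 24/36 ≈ 26.92 kt.
27 kt < 30 kt ⇒ not rapid intensification.

27 kt, no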